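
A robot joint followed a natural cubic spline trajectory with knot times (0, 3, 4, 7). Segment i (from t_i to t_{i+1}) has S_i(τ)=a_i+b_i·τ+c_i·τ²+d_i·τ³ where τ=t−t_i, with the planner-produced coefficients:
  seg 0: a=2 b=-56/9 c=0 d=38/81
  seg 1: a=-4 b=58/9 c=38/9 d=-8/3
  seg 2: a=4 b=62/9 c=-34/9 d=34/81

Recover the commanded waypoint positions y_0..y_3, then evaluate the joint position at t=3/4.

y_0=2 y_1=-4 y_2=4 y_3=2
S(3/4) = -79/32

y_0 = S_0(0) = a_0 = 2
y_1 = S_1(0) = a_1 = -4
y_2 = S_2(0) = a_2 = 4
y_3 = S_2(3) = 2
t_q=3/4 is in segment 0 (τ=3/4); S_0(τ)=-79/32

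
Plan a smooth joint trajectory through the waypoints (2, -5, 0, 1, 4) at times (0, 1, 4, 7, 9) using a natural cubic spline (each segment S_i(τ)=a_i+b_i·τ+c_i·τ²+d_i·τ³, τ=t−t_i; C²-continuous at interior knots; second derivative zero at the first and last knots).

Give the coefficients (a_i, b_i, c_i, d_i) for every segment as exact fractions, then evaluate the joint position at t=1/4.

  seg 0: a=2 b=-4399/532 c=0 d=675/532
  seg 1: a=-5 b=-1187/266 c=2025/532 d=-8443/14364
  seg 2: a=0 b=1333/532 c=-592/399 d=3637/14364
  seg 3: a=1 b=117/266 c=423/532 d=-141/1064
S(1/4) = -1613/34048

Δ: Δ0=-7, Δ1=5/3, Δ2=1/3, Δ3=3/2
row 1: diag=8, rhs=52; c'=3/8, d'=13/2
row 2: denom=12−3·3/8=87/8; d'=(-8−3·13/2)/(87/8)=-220/87
row 3: denom=10−3·8/29=266/29; d'=(7−3·-220/87)/(266/29)=423/266
back: M3=423/266
back: M2=-220/87−8/29·423/266=-1184/399
back: M1=13/2−3/8·-1184/399=2025/266
M: M0=0, M1=2025/266, M2=-1184/399, M3=423/266, M4=0
seg 0: a=2, c=M0/2=0, d=(M1−M0)/(6·1)=675/532, b=Δ0−h0·(2M0+M1)/6=-4399/532
seg 1: a=-5, c=M1/2=2025/532, d=(M2−M1)/(6·3)=-8443/14364, b=Δ1−h1·(2M1+M2)/6=-1187/266
seg 2: a=0, c=M2/2=-592/399, d=(M3−M2)/(6·3)=3637/14364, b=Δ2−h2·(2M2+M3)/6=1333/532
seg 3: a=1, c=M3/2=423/532, d=(M4−M3)/(6·2)=-141/1064, b=Δ3−h3·(2M3+M4)/6=117/266
t_q=1/4 → seg 0, τ=1/4; S=2+-4399/532·τ+0·τ²+675/532·τ³=-1613/34048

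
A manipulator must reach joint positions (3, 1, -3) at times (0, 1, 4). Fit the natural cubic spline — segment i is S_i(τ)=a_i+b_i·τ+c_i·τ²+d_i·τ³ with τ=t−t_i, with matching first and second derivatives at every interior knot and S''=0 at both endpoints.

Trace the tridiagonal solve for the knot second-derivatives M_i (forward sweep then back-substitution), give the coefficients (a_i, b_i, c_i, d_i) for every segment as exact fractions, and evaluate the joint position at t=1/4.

  seg 0: a=3 b=-25/12 c=0 d=1/12
  seg 1: a=1 b=-11/6 c=1/4 d=-1/36
S(1/4) = 635/256

Δ: Δ0=-2, Δ1=-4/3
row 1: diag=8, rhs=4; c'=3/8, d'=1/2
back: M1=1/2
M: M0=0, M1=1/2, M2=0
seg 0: a=3, c=M0/2=0, d=(M1−M0)/(6·1)=1/12, b=Δ0−h0·(2M0+M1)/6=-25/12
seg 1: a=1, c=M1/2=1/4, d=(M2−M1)/(6·3)=-1/36, b=Δ1−h1·(2M1+M2)/6=-11/6
t_q=1/4 → seg 0, τ=1/4; S=3+-25/12·τ+0·τ²+1/12·τ³=635/256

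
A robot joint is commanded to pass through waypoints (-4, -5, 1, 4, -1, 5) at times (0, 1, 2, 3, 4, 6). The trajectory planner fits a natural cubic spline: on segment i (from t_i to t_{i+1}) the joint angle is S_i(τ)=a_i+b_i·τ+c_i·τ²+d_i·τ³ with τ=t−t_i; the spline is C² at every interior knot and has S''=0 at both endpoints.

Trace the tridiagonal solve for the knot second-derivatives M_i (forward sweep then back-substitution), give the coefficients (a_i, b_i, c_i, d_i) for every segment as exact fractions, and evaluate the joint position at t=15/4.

  seg 0: a=-4 b=-312/107 c=0 d=205/107
  seg 1: a=-5 b=303/107 c=615/107 d=-276/107
  seg 2: a=1 b=705/107 c=-213/107 d=-171/107
  seg 3: a=4 b=-234/107 c=-726/107 d=425/107
  seg 4: a=-1 b=-411/107 c=549/107 d=-183/214
S(15/4) = 1499/6848

Δ: Δ0=-1, Δ1=6, Δ2=3, Δ3=-5, Δ4=3
row 1: diag=4, rhs=42; c'=1/4, d'=21/2
row 2: denom=4−1·1/4=15/4; d'=(-18−1·21/2)/(15/4)=-38/5
row 3: denom=4−1·4/15=56/15; d'=(-48−1·-38/5)/(56/15)=-303/28
row 4: denom=6−1·15/56=321/56; d'=(48−1·-303/28)/(321/56)=1098/107
back: M4=1098/107
back: M3=-303/28−15/56·1098/107=-1452/107
back: M2=-38/5−4/15·-1452/107=-426/107
back: M1=21/2−1/4·-426/107=1230/107
M: M0=0, M1=1230/107, M2=-426/107, M3=-1452/107, M4=1098/107, M5=0
seg 0: a=-4, c=M0/2=0, d=(M1−M0)/(6·1)=205/107, b=Δ0−h0·(2M0+M1)/6=-312/107
seg 1: a=-5, c=M1/2=615/107, d=(M2−M1)/(6·1)=-276/107, b=Δ1−h1·(2M1+M2)/6=303/107
seg 2: a=1, c=M2/2=-213/107, d=(M3−M2)/(6·1)=-171/107, b=Δ2−h2·(2M2+M3)/6=705/107
seg 3: a=4, c=M3/2=-726/107, d=(M4−M3)/(6·1)=425/107, b=Δ3−h3·(2M3+M4)/6=-234/107
seg 4: a=-1, c=M4/2=549/107, d=(M5−M4)/(6·2)=-183/214, b=Δ4−h4·(2M4+M5)/6=-411/107
t_q=15/4 → seg 3, τ=3/4; S=4+-234/107·τ+-726/107·τ²+425/107·τ³=1499/6848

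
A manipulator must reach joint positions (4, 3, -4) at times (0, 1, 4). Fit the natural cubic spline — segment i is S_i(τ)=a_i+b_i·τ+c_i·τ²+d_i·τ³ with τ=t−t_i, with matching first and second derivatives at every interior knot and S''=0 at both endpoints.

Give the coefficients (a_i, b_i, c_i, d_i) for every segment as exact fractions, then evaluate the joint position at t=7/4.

Δ: Δ0=-1, Δ1=-7/3
row 1: diag=8, rhs=-8; c'=3/8, d'=-1
back: M1=-1
M: M0=0, M1=-1, M2=0
seg 0: a=4, c=M0/2=0, d=(M1−M0)/(6·1)=-1/6, b=Δ0−h0·(2M0+M1)/6=-5/6
seg 1: a=3, c=M1/2=-1/2, d=(M2−M1)/(6·3)=1/18, b=Δ1−h1·(2M1+M2)/6=-4/3
t_q=7/4 → seg 1, τ=3/4; S=3+-4/3·τ+-1/2·τ²+1/18·τ³=223/128

  seg 0: a=4 b=-5/6 c=0 d=-1/6
  seg 1: a=3 b=-4/3 c=-1/2 d=1/18
S(7/4) = 223/128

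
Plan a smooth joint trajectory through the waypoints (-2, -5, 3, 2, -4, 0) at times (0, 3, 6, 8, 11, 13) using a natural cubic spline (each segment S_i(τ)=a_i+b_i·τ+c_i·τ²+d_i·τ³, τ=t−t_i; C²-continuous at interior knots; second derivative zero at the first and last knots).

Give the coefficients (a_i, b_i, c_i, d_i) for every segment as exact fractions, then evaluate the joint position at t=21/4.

Δ: Δ0=-1, Δ1=8/3, Δ2=-1/2, Δ3=-2, Δ4=2
row 1: diag=12, rhs=22; c'=1/4, d'=11/6
row 2: denom=10−3·1/4=37/4; d'=(-19−3·11/6)/(37/4)=-98/37
row 3: denom=10−2·8/37=354/37; d'=(-9−2·-98/37)/(354/37)=-137/354
row 4: denom=10−3·37/118=1069/118; d'=(24−3·-137/354)/(1069/118)=2969/1069
back: M4=2969/1069
back: M3=-137/354−37/118·2969/1069=-4034/3207
back: M2=-98/37−8/37·-4034/3207=-7622/3207
back: M1=11/6−1/4·-7622/3207=2595/1069
M: M0=0, M1=2595/1069, M2=-7622/3207, M3=-4034/3207, M4=2969/1069, M5=0
seg 0: a=-2, c=M0/2=0, d=(M1−M0)/(6·3)=865/6414, b=Δ0−h0·(2M0+M1)/6=-4733/2138
seg 1: a=-5, c=M1/2=2595/2138, d=(M2−M1)/(6·3)=-15407/57726, b=Δ1−h1·(2M1+M2)/6=1526/1069
seg 2: a=3, c=M2/2=-3811/3207, d=(M3−M2)/(6·2)=299/3207, b=Δ2−h2·(2M2+M3)/6=3215/2138
seg 3: a=2, c=M3/2=-2017/3207, d=(M4−M3)/(6·3)=12941/57726, b=Δ3−h3·(2M3+M4)/6=-13667/6414
seg 4: a=-4, c=M4/2=2969/2138, d=(M5−M4)/(6·2)=-2969/12828, b=Δ4−h4·(2M4+M5)/6=476/3207
t_q=21/4 → seg 1, τ=9/4; S=-5+1526/1069·τ+2595/2138·τ²+-15407/57726·τ³=180119/136832

  seg 0: a=-2 b=-4733/2138 c=0 d=865/6414
  seg 1: a=-5 b=1526/1069 c=2595/2138 d=-15407/57726
  seg 2: a=3 b=3215/2138 c=-3811/3207 d=299/3207
  seg 3: a=2 b=-13667/6414 c=-2017/3207 d=12941/57726
  seg 4: a=-4 b=476/3207 c=2969/2138 d=-2969/12828
S(21/4) = 180119/136832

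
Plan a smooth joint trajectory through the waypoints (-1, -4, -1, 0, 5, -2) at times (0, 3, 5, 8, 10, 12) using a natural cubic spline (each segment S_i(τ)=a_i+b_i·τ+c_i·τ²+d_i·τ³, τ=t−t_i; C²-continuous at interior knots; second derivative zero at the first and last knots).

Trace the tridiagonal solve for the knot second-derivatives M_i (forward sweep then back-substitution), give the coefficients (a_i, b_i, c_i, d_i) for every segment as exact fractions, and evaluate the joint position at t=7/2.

  seg 0: a=-1 b=-3199/1644 c=0 d=1555/14796
  seg 1: a=-4 b=733/822 c=1555/1644 d=-1055/3288
  seg 2: a=-1 b=113/137 c=-805/822 d=2011/7398
  seg 3: a=0 b=627/274 c=201/137 d=-373/548
  seg 4: a=5 b=-3/274 c=-717/274 d=239/548
S(7/2) = -29441/8768

Δ: Δ0=-1, Δ1=3/2, Δ2=1/3, Δ3=5/2, Δ4=-7/2
row 1: diag=10, rhs=15; c'=1/5, d'=3/2
row 2: denom=10−2·1/5=48/5; d'=(-7−2·3/2)/(48/5)=-25/24
row 3: denom=10−3·5/16=145/16; d'=(13−3·-25/24)/(145/16)=258/145
row 4: denom=8−2·32/145=1096/145; d'=(-36−2·258/145)/(1096/145)=-717/137
back: M4=-717/137
back: M3=258/145−32/145·-717/137=402/137
back: M2=-25/24−5/16·402/137=-805/411
back: M1=3/2−1/5·-805/411=1555/822
M: M0=0, M1=1555/822, M2=-805/411, M3=402/137, M4=-717/137, M5=0
seg 0: a=-1, c=M0/2=0, d=(M1−M0)/(6·3)=1555/14796, b=Δ0−h0·(2M0+M1)/6=-3199/1644
seg 1: a=-4, c=M1/2=1555/1644, d=(M2−M1)/(6·2)=-1055/3288, b=Δ1−h1·(2M1+M2)/6=733/822
seg 2: a=-1, c=M2/2=-805/822, d=(M3−M2)/(6·3)=2011/7398, b=Δ2−h2·(2M2+M3)/6=113/137
seg 3: a=0, c=M3/2=201/137, d=(M4−M3)/(6·2)=-373/548, b=Δ3−h3·(2M3+M4)/6=627/274
seg 4: a=5, c=M4/2=-717/274, d=(M5−M4)/(6·2)=239/548, b=Δ4−h4·(2M4+M5)/6=-3/274
t_q=7/2 → seg 1, τ=1/2; S=-4+733/822·τ+1555/1644·τ²+-1055/3288·τ³=-29441/8768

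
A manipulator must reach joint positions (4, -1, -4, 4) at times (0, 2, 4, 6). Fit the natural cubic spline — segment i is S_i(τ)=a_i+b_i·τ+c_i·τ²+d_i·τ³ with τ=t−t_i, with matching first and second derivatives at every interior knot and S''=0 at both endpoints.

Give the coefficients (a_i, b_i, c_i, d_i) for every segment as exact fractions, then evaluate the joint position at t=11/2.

Δ: Δ0=-5/2, Δ1=-3/2, Δ2=4
row 1: diag=8, rhs=6; c'=1/4, d'=3/4
row 2: denom=8−2·1/4=15/2; d'=(33−2·3/4)/(15/2)=21/5
back: M2=21/5
back: M1=3/4−1/4·21/5=-3/10
M: M0=0, M1=-3/10, M2=21/5, M3=0
seg 0: a=4, c=M0/2=0, d=(M1−M0)/(6·2)=-1/40, b=Δ0−h0·(2M0+M1)/6=-12/5
seg 1: a=-1, c=M1/2=-3/20, d=(M2−M1)/(6·2)=3/8, b=Δ1−h1·(2M1+M2)/6=-27/10
seg 2: a=-4, c=M2/2=21/10, d=(M3−M2)/(6·2)=-7/20, b=Δ2−h2·(2M2+M3)/6=6/5
t_q=11/2 → seg 2, τ=3/2; S=-4+6/5·τ+21/10·τ²+-7/20·τ³=43/32

  seg 0: a=4 b=-12/5 c=0 d=-1/40
  seg 1: a=-1 b=-27/10 c=-3/20 d=3/8
  seg 2: a=-4 b=6/5 c=21/10 d=-7/20
S(11/2) = 43/32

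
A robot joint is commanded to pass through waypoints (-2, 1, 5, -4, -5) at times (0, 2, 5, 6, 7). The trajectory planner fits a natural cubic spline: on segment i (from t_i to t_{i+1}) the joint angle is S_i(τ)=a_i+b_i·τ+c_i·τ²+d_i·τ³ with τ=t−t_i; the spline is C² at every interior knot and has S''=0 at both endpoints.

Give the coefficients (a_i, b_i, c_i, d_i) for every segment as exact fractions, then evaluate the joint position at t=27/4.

Δ: Δ0=3/2, Δ1=4/3, Δ2=-9, Δ3=-1
row 1: diag=10, rhs=-1; c'=3/10, d'=-1/10
row 2: denom=8−3·3/10=71/10; d'=(-62−3·-1/10)/(71/10)=-617/71
row 3: denom=4−1·10/71=274/71; d'=(48−1·-617/71)/(274/71)=4025/274
back: M3=4025/274
back: M2=-617/71−10/71·4025/274=-1474/137
back: M1=-1/10−3/10·-1474/137=857/274
M: M0=0, M1=857/274, M2=-1474/137, M3=4025/274, M4=0
seg 0: a=-2, c=M0/2=0, d=(M1−M0)/(6·2)=857/3288, b=Δ0−h0·(2M0+M1)/6=188/411
seg 1: a=1, c=M1/2=857/548, d=(M2−M1)/(6·3)=-3805/4932, b=Δ1−h1·(2M1+M2)/6=2947/822
seg 2: a=5, c=M2/2=-737/137, d=(M3−M2)/(6·1)=6973/1644, b=Δ2−h2·(2M2+M3)/6=-12925/1644
seg 3: a=-4, c=M3/2=4025/548, d=(M4−M3)/(6·1)=-4025/1644, b=Δ3−h3·(2M3+M4)/6=-4847/822
t_q=27/4 → seg 3, τ=3/4; S=-4+-4847/822·τ+4025/548·τ²+-4025/1644·τ³=-186717/35072

  seg 0: a=-2 b=188/411 c=0 d=857/3288
  seg 1: a=1 b=2947/822 c=857/548 d=-3805/4932
  seg 2: a=5 b=-12925/1644 c=-737/137 d=6973/1644
  seg 3: a=-4 b=-4847/822 c=4025/548 d=-4025/1644
S(27/4) = -186717/35072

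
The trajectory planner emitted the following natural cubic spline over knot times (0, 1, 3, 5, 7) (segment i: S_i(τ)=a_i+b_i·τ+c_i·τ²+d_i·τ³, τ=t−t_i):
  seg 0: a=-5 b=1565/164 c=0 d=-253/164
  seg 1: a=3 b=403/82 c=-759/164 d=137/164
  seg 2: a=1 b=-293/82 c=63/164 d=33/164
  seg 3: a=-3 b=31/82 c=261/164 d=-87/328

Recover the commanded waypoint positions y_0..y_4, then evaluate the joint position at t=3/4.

y_0 = S_0(0) = a_0 = -5
y_1 = S_1(0) = a_1 = 3
y_2 = S_2(0) = a_2 = 1
y_3 = S_3(0) = a_3 = -3
y_4 = S_3(2) = 2
t_q=3/4 is in segment 0 (τ=3/4); S_0(τ)=15809/10496

y_0=-5 y_1=3 y_2=1 y_3=-3 y_4=2
S(3/4) = 15809/10496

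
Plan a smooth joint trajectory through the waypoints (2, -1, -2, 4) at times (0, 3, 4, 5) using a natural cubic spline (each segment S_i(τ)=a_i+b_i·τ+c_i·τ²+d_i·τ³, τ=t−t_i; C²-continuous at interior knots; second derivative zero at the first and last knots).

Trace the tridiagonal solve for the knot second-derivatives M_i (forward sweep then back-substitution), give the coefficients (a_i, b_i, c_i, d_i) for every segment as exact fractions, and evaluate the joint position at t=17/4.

  seg 0: a=2 b=-10/31 c=0 d=-7/93
  seg 1: a=-1 b=-73/31 c=-21/31 d=63/31
  seg 2: a=-2 b=74/31 c=168/31 d=-56/31
S(17/4) = -271/248

Δ: Δ0=-1, Δ1=-1, Δ2=6
row 1: diag=8, rhs=0; c'=1/8, d'=0
row 2: denom=4−1·1/8=31/8; d'=(42−1·0)/(31/8)=336/31
back: M2=336/31
back: M1=0−1/8·336/31=-42/31
M: M0=0, M1=-42/31, M2=336/31, M3=0
seg 0: a=2, c=M0/2=0, d=(M1−M0)/(6·3)=-7/93, b=Δ0−h0·(2M0+M1)/6=-10/31
seg 1: a=-1, c=M1/2=-21/31, d=(M2−M1)/(6·1)=63/31, b=Δ1−h1·(2M1+M2)/6=-73/31
seg 2: a=-2, c=M2/2=168/31, d=(M3−M2)/(6·1)=-56/31, b=Δ2−h2·(2M2+M3)/6=74/31
t_q=17/4 → seg 2, τ=1/4; S=-2+74/31·τ+168/31·τ²+-56/31·τ³=-271/248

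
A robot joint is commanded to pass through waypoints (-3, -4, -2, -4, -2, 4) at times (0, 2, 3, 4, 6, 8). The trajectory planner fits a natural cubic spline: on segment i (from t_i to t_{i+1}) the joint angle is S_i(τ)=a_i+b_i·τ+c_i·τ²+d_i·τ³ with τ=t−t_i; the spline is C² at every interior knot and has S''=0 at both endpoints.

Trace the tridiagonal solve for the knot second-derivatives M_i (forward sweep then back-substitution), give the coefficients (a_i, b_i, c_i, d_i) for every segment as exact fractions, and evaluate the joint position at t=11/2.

Δ: Δ0=-1/2, Δ1=2, Δ2=-2, Δ3=1, Δ4=3
row 1: diag=6, rhs=15; c'=1/6, d'=5/2
row 2: denom=4−1·1/6=23/6; d'=(-24−1·5/2)/(23/6)=-159/23
row 3: denom=6−1·6/23=132/23; d'=(18−1·-159/23)/(132/23)=191/44
row 4: denom=8−2·23/66=241/33; d'=(12−2·191/44)/(241/33)=219/482
back: M4=219/482
back: M3=191/44−23/66·219/482=1008/241
back: M2=-159/23−6/23·1008/241=-1929/241
back: M1=5/2−1/6·-1929/241=924/241
M: M0=0, M1=924/241, M2=-1929/241, M3=1008/241, M4=219/482, M5=0
seg 0: a=-3, c=M0/2=0, d=(M1−M0)/(6·2)=77/241, b=Δ0−h0·(2M0+M1)/6=-857/482
seg 1: a=-4, c=M1/2=462/241, d=(M2−M1)/(6·1)=-951/482, b=Δ1−h1·(2M1+M2)/6=991/482
seg 2: a=-2, c=M2/2=-1929/482, d=(M3−M2)/(6·1)=979/482, b=Δ2−h2·(2M2+M3)/6=-7/241
seg 3: a=-4, c=M3/2=504/241, d=(M4−M3)/(6·2)=-599/1928, b=Δ3−h3·(2M3+M4)/6=-935/482
seg 4: a=-2, c=M4/2=219/964, d=(M5−M4)/(6·2)=-73/1928, b=Δ4−h4·(2M4+M5)/6=650/241
t_q=11/2 → seg 3, τ=3/2; S=-4+-935/482·τ+504/241·τ²+-599/1928·τ³=-50173/15424

  seg 0: a=-3 b=-857/482 c=0 d=77/241
  seg 1: a=-4 b=991/482 c=462/241 d=-951/482
  seg 2: a=-2 b=-7/241 c=-1929/482 d=979/482
  seg 3: a=-4 b=-935/482 c=504/241 d=-599/1928
  seg 4: a=-2 b=650/241 c=219/964 d=-73/1928
S(11/2) = -50173/15424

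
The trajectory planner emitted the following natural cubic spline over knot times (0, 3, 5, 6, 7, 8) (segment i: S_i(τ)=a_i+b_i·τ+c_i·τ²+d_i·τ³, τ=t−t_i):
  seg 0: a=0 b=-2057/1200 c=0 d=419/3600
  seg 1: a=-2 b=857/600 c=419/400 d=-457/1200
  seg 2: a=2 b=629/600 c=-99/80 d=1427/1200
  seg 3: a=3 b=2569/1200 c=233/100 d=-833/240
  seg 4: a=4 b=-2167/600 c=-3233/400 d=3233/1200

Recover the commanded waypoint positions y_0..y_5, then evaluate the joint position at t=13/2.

y_0=0 y_1=-2 y_2=2 y_3=3 y_4=4 y_5=-5
S(13/2) = 13501/3200

y_0 = S_0(0) = a_0 = 0
y_1 = S_1(0) = a_1 = -2
y_2 = S_2(0) = a_2 = 2
y_3 = S_3(0) = a_3 = 3
y_4 = S_4(0) = a_4 = 4
y_5 = S_4(1) = -5
t_q=13/2 is in segment 3 (τ=1/2); S_3(τ)=13501/3200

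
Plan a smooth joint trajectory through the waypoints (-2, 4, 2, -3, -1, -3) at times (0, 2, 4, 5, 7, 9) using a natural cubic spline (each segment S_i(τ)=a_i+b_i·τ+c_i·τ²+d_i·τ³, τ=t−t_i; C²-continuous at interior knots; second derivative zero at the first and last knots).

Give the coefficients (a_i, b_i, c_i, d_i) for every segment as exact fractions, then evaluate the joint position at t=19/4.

Δ: Δ0=3, Δ1=-1, Δ2=-5, Δ3=1, Δ4=-1
row 1: diag=8, rhs=-24; c'=1/4, d'=-3
row 2: denom=6−2·1/4=11/2; d'=(-24−2·-3)/(11/2)=-36/11
row 3: denom=6−1·2/11=64/11; d'=(36−1·-36/11)/(64/11)=27/4
row 4: denom=8−2·11/32=117/16; d'=(-12−2·27/4)/(117/16)=-136/39
back: M4=-136/39
back: M3=27/4−11/32·-136/39=310/39
back: M2=-36/11−2/11·310/39=-184/39
back: M1=-3−1/4·-184/39=-71/39
M: M0=0, M1=-71/39, M2=-184/39, M3=310/39, M4=-136/39, M5=0
seg 0: a=-2, c=M0/2=0, d=(M1−M0)/(6·2)=-71/468, b=Δ0−h0·(2M0+M1)/6=422/117
seg 1: a=4, c=M1/2=-71/78, d=(M2−M1)/(6·2)=-113/468, b=Δ1−h1·(2M1+M2)/6=209/117
seg 2: a=2, c=M2/2=-92/39, d=(M3−M2)/(6·1)=19/9, b=Δ2−h2·(2M2+M3)/6=-556/117
seg 3: a=-3, c=M3/2=155/39, d=(M4−M3)/(6·2)=-223/234, b=Δ3−h3·(2M3+M4)/6=-367/117
seg 4: a=-1, c=M4/2=-68/39, d=(M5−M4)/(6·2)=34/117, b=Δ4−h4·(2M4+M5)/6=155/117
t_q=19/4 → seg 2, τ=3/4; S=2+-556/117·τ+-92/39·τ²+19/9·τ³=-4993/2496

  seg 0: a=-2 b=422/117 c=0 d=-71/468
  seg 1: a=4 b=209/117 c=-71/78 d=-113/468
  seg 2: a=2 b=-556/117 c=-92/39 d=19/9
  seg 3: a=-3 b=-367/117 c=155/39 d=-223/234
  seg 4: a=-1 b=155/117 c=-68/39 d=34/117
S(19/4) = -4993/2496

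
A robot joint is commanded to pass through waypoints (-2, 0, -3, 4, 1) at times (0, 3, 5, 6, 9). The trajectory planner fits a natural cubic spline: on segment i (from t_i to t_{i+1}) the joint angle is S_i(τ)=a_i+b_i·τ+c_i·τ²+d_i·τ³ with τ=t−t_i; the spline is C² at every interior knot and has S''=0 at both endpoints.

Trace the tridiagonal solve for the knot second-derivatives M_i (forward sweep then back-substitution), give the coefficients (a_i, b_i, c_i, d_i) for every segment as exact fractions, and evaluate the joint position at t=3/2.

Δ: Δ0=2/3, Δ1=-3/2, Δ2=7, Δ3=-1
row 1: diag=10, rhs=-13; c'=1/5, d'=-13/10
row 2: denom=6−2·1/5=28/5; d'=(51−2·-13/10)/(28/5)=67/7
row 3: denom=8−1·5/28=219/28; d'=(-48−1·67/7)/(219/28)=-1612/219
back: M3=-1612/219
back: M2=67/7−5/28·-1612/219=2384/219
back: M1=-13/10−1/5·2384/219=-1523/438
M: M0=0, M1=-1523/438, M2=2384/219, M3=-1612/219, M4=0
seg 0: a=-2, c=M0/2=0, d=(M1−M0)/(6·3)=-1523/7884, b=Δ0−h0·(2M0+M1)/6=2107/876
seg 1: a=0, c=M1/2=-1523/876, d=(M2−M1)/(6·2)=699/584, b=Δ1−h1·(2M1+M2)/6=-1231/438
seg 2: a=-3, c=M2/2=1192/219, d=(M3−M2)/(6·1)=-222/73, b=Δ2−h2·(2M2+M3)/6=1007/219
seg 3: a=4, c=M3/2=-806/219, d=(M4−M3)/(6·3)=806/1971, b=Δ3−h3·(2M3+M4)/6=1393/219
t_q=3/2 → seg 0, τ=3/2; S=-2+2107/876·τ+0·τ²+-1523/7884·τ³=2233/2336

  seg 0: a=-2 b=2107/876 c=0 d=-1523/7884
  seg 1: a=0 b=-1231/438 c=-1523/876 d=699/584
  seg 2: a=-3 b=1007/219 c=1192/219 d=-222/73
  seg 3: a=4 b=1393/219 c=-806/219 d=806/1971
S(3/2) = 2233/2336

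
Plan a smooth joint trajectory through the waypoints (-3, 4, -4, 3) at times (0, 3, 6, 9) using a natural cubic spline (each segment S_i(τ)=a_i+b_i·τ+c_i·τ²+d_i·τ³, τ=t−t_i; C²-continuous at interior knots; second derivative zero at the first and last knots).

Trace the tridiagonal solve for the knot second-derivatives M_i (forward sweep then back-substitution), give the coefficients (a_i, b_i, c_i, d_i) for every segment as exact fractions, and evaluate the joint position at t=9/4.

  seg 0: a=-3 b=4 c=0 d=-5/27
  seg 1: a=4 b=-1 c=-5/3 d=10/27
  seg 2: a=-4 b=-1 c=5/3 d=-5/27
S(9/4) = 249/64

Δ: Δ0=7/3, Δ1=-8/3, Δ2=7/3
row 1: diag=12, rhs=-30; c'=1/4, d'=-5/2
row 2: denom=12−3·1/4=45/4; d'=(30−3·-5/2)/(45/4)=10/3
back: M2=10/3
back: M1=-5/2−1/4·10/3=-10/3
M: M0=0, M1=-10/3, M2=10/3, M3=0
seg 0: a=-3, c=M0/2=0, d=(M1−M0)/(6·3)=-5/27, b=Δ0−h0·(2M0+M1)/6=4
seg 1: a=4, c=M1/2=-5/3, d=(M2−M1)/(6·3)=10/27, b=Δ1−h1·(2M1+M2)/6=-1
seg 2: a=-4, c=M2/2=5/3, d=(M3−M2)/(6·3)=-5/27, b=Δ2−h2·(2M2+M3)/6=-1
t_q=9/4 → seg 0, τ=9/4; S=-3+4·τ+0·τ²+-5/27·τ³=249/64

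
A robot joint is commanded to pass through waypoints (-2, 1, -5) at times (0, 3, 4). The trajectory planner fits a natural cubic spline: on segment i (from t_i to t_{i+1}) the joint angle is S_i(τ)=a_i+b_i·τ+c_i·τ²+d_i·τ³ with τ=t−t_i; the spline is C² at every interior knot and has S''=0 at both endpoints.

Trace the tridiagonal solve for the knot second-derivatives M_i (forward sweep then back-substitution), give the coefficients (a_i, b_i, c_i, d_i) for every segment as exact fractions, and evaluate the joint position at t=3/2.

Δ: Δ0=1, Δ1=-6
row 1: diag=8, rhs=-42; c'=1/8, d'=-21/4
back: M1=-21/4
M: M0=0, M1=-21/4, M2=0
seg 0: a=-2, c=M0/2=0, d=(M1−M0)/(6·3)=-7/24, b=Δ0−h0·(2M0+M1)/6=29/8
seg 1: a=1, c=M1/2=-21/8, d=(M2−M1)/(6·1)=7/8, b=Δ1−h1·(2M1+M2)/6=-17/4
t_q=3/2 → seg 0, τ=3/2; S=-2+29/8·τ+0·τ²+-7/24·τ³=157/64

  seg 0: a=-2 b=29/8 c=0 d=-7/24
  seg 1: a=1 b=-17/4 c=-21/8 d=7/8
S(3/2) = 157/64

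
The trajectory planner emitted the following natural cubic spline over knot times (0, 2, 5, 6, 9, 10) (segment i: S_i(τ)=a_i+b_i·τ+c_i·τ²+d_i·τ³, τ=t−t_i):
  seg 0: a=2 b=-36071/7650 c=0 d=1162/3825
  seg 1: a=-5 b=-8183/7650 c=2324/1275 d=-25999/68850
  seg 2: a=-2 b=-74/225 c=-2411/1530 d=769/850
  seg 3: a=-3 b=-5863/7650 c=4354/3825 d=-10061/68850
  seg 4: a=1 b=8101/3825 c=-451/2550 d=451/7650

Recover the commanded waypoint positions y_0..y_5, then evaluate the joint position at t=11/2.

y_0=2 y_1=-5 y_2=-2 y_3=-3 y_4=1 y_5=3
S(11/2) = -149653/61200

y_0 = S_0(0) = a_0 = 2
y_1 = S_1(0) = a_1 = -5
y_2 = S_2(0) = a_2 = -2
y_3 = S_3(0) = a_3 = -3
y_4 = S_4(0) = a_4 = 1
y_5 = S_4(1) = 3
t_q=11/2 is in segment 2 (τ=1/2); S_2(τ)=-149653/61200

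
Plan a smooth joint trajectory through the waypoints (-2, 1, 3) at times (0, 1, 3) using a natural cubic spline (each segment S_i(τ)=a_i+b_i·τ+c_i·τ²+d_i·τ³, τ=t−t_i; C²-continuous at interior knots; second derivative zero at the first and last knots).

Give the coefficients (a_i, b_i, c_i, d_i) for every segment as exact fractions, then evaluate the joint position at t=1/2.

Δ: Δ0=3, Δ1=1
row 1: diag=6, rhs=-12; c'=1/3, d'=-2
back: M1=-2
M: M0=0, M1=-2, M2=0
seg 0: a=-2, c=M0/2=0, d=(M1−M0)/(6·1)=-1/3, b=Δ0−h0·(2M0+M1)/6=10/3
seg 1: a=1, c=M1/2=-1, d=(M2−M1)/(6·2)=1/6, b=Δ1−h1·(2M1+M2)/6=7/3
t_q=1/2 → seg 0, τ=1/2; S=-2+10/3·τ+0·τ²+-1/3·τ³=-3/8

  seg 0: a=-2 b=10/3 c=0 d=-1/3
  seg 1: a=1 b=7/3 c=-1 d=1/6
S(1/2) = -3/8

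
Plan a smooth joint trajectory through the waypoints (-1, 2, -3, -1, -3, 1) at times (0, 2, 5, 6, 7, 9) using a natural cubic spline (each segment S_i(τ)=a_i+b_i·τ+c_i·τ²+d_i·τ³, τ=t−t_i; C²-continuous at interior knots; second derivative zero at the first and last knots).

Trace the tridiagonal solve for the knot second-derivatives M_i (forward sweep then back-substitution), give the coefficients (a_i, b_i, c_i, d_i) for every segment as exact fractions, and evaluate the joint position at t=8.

  seg 0: a=-1 b=24965/9438 c=0 d=-1351/4719
  seg 1: a=2 b=-7459/9438 c=-2702/1573 d=115/242
  seg 2: a=-3 b=8182/4719 c=8051/3146 d=-21641/9438
  seg 3: a=-1 b=-23/858 c=-6795/1573 d=22147/9438
  seg 4: a=-3 b=-7676/4719 c=8557/3146 d=-8557/18876
S(8) = -14849/6292

Δ: Δ0=3/2, Δ1=-5/3, Δ2=2, Δ3=-2, Δ4=2
row 1: diag=10, rhs=-19; c'=3/10, d'=-19/10
row 2: denom=8−3·3/10=71/10; d'=(22−3·-19/10)/(71/10)=277/71
row 3: denom=4−1·10/71=274/71; d'=(-24−1·277/71)/(274/71)=-1981/274
row 4: denom=6−1·71/274=1573/274; d'=(24−1·-1981/274)/(1573/274)=8557/1573
back: M4=8557/1573
back: M3=-1981/274−71/274·8557/1573=-13590/1573
back: M2=277/71−10/71·-13590/1573=8051/1573
back: M1=-19/10−3/10·8051/1573=-5404/1573
M: M0=0, M1=-5404/1573, M2=8051/1573, M3=-13590/1573, M4=8557/1573, M5=0
seg 0: a=-1, c=M0/2=0, d=(M1−M0)/(6·2)=-1351/4719, b=Δ0−h0·(2M0+M1)/6=24965/9438
seg 1: a=2, c=M1/2=-2702/1573, d=(M2−M1)/(6·3)=115/242, b=Δ1−h1·(2M1+M2)/6=-7459/9438
seg 2: a=-3, c=M2/2=8051/3146, d=(M3−M2)/(6·1)=-21641/9438, b=Δ2−h2·(2M2+M3)/6=8182/4719
seg 3: a=-1, c=M3/2=-6795/1573, d=(M4−M3)/(6·1)=22147/9438, b=Δ3−h3·(2M3+M4)/6=-23/858
seg 4: a=-3, c=M4/2=8557/3146, d=(M5−M4)/(6·2)=-8557/18876, b=Δ4−h4·(2M4+M5)/6=-7676/4719
t_q=8 → seg 4, τ=1; S=-3+-7676/4719·τ+8557/3146·τ²+-8557/18876·τ³=-14849/6292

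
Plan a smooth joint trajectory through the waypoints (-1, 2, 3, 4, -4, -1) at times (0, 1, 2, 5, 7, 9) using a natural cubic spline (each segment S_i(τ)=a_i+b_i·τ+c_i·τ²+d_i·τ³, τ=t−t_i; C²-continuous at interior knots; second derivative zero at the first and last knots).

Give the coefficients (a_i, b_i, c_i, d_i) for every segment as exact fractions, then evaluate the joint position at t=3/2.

  seg 0: a=-1 b=22087/6204 c=0 d=-3475/6204
  seg 1: a=2 b=5831/3102 c=-3475/2068 d=4967/6204
  seg 2: a=3 b=5713/6204 c=373/517 d=-1897/6204
  seg 3: a=4 b=-9325/3102 c=-4199/2068 d=4757/6204
  seg 4: a=-4 b=-5977/3102 c=5315/2068 d=-5315/12408
S(3/2) = 43343/16544

Δ: Δ0=3, Δ1=1, Δ2=1/3, Δ3=-4, Δ4=3/2
row 1: diag=4, rhs=-12; c'=1/4, d'=-3
row 2: denom=8−1·1/4=31/4; d'=(-4−1·-3)/(31/4)=-4/31
row 3: denom=10−3·12/31=274/31; d'=(-26−3·-4/31)/(274/31)=-397/137
row 4: denom=8−2·31/137=1034/137; d'=(33−2·-397/137)/(1034/137)=5315/1034
back: M4=5315/1034
back: M3=-397/137−31/137·5315/1034=-4199/1034
back: M2=-4/31−12/31·-4199/1034=746/517
back: M1=-3−1/4·746/517=-3475/1034
M: M0=0, M1=-3475/1034, M2=746/517, M3=-4199/1034, M4=5315/1034, M5=0
seg 0: a=-1, c=M0/2=0, d=(M1−M0)/(6·1)=-3475/6204, b=Δ0−h0·(2M0+M1)/6=22087/6204
seg 1: a=2, c=M1/2=-3475/2068, d=(M2−M1)/(6·1)=4967/6204, b=Δ1−h1·(2M1+M2)/6=5831/3102
seg 2: a=3, c=M2/2=373/517, d=(M3−M2)/(6·3)=-1897/6204, b=Δ2−h2·(2M2+M3)/6=5713/6204
seg 3: a=4, c=M3/2=-4199/2068, d=(M4−M3)/(6·2)=4757/6204, b=Δ3−h3·(2M3+M4)/6=-9325/3102
seg 4: a=-4, c=M4/2=5315/2068, d=(M5−M4)/(6·2)=-5315/12408, b=Δ4−h4·(2M4+M5)/6=-5977/3102
t_q=3/2 → seg 1, τ=1/2; S=2+5831/3102·τ+-3475/2068·τ²+4967/6204·τ³=43343/16544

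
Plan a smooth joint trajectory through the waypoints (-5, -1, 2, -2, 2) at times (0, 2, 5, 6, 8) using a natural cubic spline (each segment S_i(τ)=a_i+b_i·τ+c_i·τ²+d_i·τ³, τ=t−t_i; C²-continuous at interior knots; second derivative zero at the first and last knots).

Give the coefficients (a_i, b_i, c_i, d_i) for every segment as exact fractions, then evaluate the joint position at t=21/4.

Δ: Δ0=2, Δ1=1, Δ2=-4, Δ3=2
row 1: diag=10, rhs=-6; c'=3/10, d'=-3/5
row 2: denom=8−3·3/10=71/10; d'=(-30−3·-3/5)/(71/10)=-282/71
row 3: denom=6−1·10/71=416/71; d'=(36−1·-282/71)/(416/71)=1419/208
back: M3=1419/208
back: M2=-282/71−10/71·1419/208=-513/104
back: M1=-3/5−3/10·-513/104=183/208
M: M0=0, M1=183/208, M2=-513/104, M3=1419/208, M4=0
seg 0: a=-5, c=M0/2=0, d=(M1−M0)/(6·2)=61/832, b=Δ0−h0·(2M0+M1)/6=355/208
seg 1: a=-1, c=M1/2=183/416, d=(M2−M1)/(6·3)=-31/96, b=Δ1−h1·(2M1+M2)/6=269/104
seg 2: a=2, c=M2/2=-513/208, d=(M3−M2)/(6·1)=815/416, b=Δ2−h2·(2M2+M3)/6=-1453/416
seg 3: a=-2, c=M3/2=1419/416, d=(M4−M3)/(6·2)=-473/832, b=Δ3−h3·(2M3+M4)/6=-265/104
t_q=21/4 → seg 2, τ=1/4; S=2+-1453/416·τ+-513/208·τ²+815/416·τ³=26711/26624

  seg 0: a=-5 b=355/208 c=0 d=61/832
  seg 1: a=-1 b=269/104 c=183/416 d=-31/96
  seg 2: a=2 b=-1453/416 c=-513/208 d=815/416
  seg 3: a=-2 b=-265/104 c=1419/416 d=-473/832
S(21/4) = 26711/26624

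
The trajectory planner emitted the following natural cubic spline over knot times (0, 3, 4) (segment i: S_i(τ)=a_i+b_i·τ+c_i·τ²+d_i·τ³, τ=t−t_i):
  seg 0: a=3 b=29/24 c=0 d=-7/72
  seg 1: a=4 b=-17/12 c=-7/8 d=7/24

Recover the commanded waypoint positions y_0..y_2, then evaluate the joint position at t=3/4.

y_0=3 y_1=4 y_2=2
S(3/4) = 1979/512

y_0 = S_0(0) = a_0 = 3
y_1 = S_1(0) = a_1 = 4
y_2 = S_1(1) = 2
t_q=3/4 is in segment 0 (τ=3/4); S_0(τ)=1979/512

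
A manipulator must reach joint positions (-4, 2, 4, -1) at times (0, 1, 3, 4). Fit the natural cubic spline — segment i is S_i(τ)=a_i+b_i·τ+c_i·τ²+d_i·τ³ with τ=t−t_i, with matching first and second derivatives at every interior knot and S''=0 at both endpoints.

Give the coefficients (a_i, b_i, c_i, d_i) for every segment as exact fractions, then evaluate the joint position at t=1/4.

  seg 0: a=-4 b=105/16 c=0 d=-9/16
  seg 1: a=2 b=39/8 c=-27/16 d=-1/8
  seg 2: a=4 b=-27/8 c=-39/16 d=13/16
S(1/4) = -2425/1024

Δ: Δ0=6, Δ1=1, Δ2=-5
row 1: diag=6, rhs=-30; c'=1/3, d'=-5
row 2: denom=6−2·1/3=16/3; d'=(-36−2·-5)/(16/3)=-39/8
back: M2=-39/8
back: M1=-5−1/3·-39/8=-27/8
M: M0=0, M1=-27/8, M2=-39/8, M3=0
seg 0: a=-4, c=M0/2=0, d=(M1−M0)/(6·1)=-9/16, b=Δ0−h0·(2M0+M1)/6=105/16
seg 1: a=2, c=M1/2=-27/16, d=(M2−M1)/(6·2)=-1/8, b=Δ1−h1·(2M1+M2)/6=39/8
seg 2: a=4, c=M2/2=-39/16, d=(M3−M2)/(6·1)=13/16, b=Δ2−h2·(2M2+M3)/6=-27/8
t_q=1/4 → seg 0, τ=1/4; S=-4+105/16·τ+0·τ²+-9/16·τ³=-2425/1024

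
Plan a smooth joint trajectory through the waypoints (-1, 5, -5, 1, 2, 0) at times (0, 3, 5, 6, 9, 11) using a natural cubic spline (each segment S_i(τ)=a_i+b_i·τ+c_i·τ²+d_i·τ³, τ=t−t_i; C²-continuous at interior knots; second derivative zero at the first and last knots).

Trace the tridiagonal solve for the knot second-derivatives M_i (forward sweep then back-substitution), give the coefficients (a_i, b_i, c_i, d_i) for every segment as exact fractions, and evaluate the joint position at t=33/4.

  seg 0: a=-1 b=10745/1938 c=0 d=-6869/17442
  seg 1: a=5 b=-4931/969 c=-6869/1938 d=6955/3876
  seg 2: a=-5 b=732/323 c=6998/969 d=-3380/969
  seg 3: a=1 b=356/57 c=-3142/969 d=3697/8721
  seg 4: a=2 b=-1709/969 c=185/323 d=-185/1938
S(33/4) = 71651/20672

Δ: Δ0=2, Δ1=-5, Δ2=6, Δ3=1/3, Δ4=-1
row 1: diag=10, rhs=-42; c'=1/5, d'=-21/5
row 2: denom=6−2·1/5=28/5; d'=(66−2·-21/5)/(28/5)=93/7
row 3: denom=8−1·5/28=219/28; d'=(-34−1·93/7)/(219/28)=-1324/219
row 4: denom=10−3·28/73=646/73; d'=(-8−3·-1324/219)/(646/73)=370/323
back: M4=370/323
back: M3=-1324/219−28/73·370/323=-6284/969
back: M2=93/7−5/28·-6284/969=13996/969
back: M1=-21/5−1/5·13996/969=-6869/969
M: M0=0, M1=-6869/969, M2=13996/969, M3=-6284/969, M4=370/323, M5=0
seg 0: a=-1, c=M0/2=0, d=(M1−M0)/(6·3)=-6869/17442, b=Δ0−h0·(2M0+M1)/6=10745/1938
seg 1: a=5, c=M1/2=-6869/1938, d=(M2−M1)/(6·2)=6955/3876, b=Δ1−h1·(2M1+M2)/6=-4931/969
seg 2: a=-5, c=M2/2=6998/969, d=(M3−M2)/(6·1)=-3380/969, b=Δ2−h2·(2M2+M3)/6=732/323
seg 3: a=1, c=M3/2=-3142/969, d=(M4−M3)/(6·3)=3697/8721, b=Δ3−h3·(2M3+M4)/6=356/57
seg 4: a=2, c=M4/2=185/323, d=(M5−M4)/(6·2)=-185/1938, b=Δ4−h4·(2M4+M5)/6=-1709/969
t_q=33/4 → seg 3, τ=9/4; S=1+356/57·τ+-3142/969·τ²+3697/8721·τ³=71651/20672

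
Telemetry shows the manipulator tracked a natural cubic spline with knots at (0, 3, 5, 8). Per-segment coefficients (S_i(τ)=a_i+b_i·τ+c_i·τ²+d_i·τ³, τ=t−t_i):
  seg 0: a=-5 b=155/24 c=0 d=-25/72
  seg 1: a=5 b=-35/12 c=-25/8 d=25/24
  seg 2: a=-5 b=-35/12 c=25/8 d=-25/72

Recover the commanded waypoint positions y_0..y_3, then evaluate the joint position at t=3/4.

y_0 = S_0(0) = a_0 = -5
y_1 = S_1(0) = a_1 = 5
y_2 = S_2(0) = a_2 = -5
y_3 = S_2(3) = 5
t_q=3/4 is in segment 0 (τ=3/4); S_0(τ)=-155/512

y_0=-5 y_1=5 y_2=-5 y_3=5
S(3/4) = -155/512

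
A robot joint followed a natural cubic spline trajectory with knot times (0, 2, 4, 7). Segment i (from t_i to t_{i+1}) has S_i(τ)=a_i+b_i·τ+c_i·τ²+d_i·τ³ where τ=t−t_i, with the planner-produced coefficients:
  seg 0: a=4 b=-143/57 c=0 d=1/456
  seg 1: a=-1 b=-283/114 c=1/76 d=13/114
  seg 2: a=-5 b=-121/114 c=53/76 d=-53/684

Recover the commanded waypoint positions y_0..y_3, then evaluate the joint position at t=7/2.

y_0 = S_0(0) = a_0 = 4
y_1 = S_1(0) = a_1 = -1
y_2 = S_2(0) = a_2 = -5
y_3 = S_2(3) = -4
t_q=7/2 is in segment 1 (τ=3/2); S_1(τ)=-655/152

y_0=4 y_1=-1 y_2=-5 y_3=-4
S(7/2) = -655/152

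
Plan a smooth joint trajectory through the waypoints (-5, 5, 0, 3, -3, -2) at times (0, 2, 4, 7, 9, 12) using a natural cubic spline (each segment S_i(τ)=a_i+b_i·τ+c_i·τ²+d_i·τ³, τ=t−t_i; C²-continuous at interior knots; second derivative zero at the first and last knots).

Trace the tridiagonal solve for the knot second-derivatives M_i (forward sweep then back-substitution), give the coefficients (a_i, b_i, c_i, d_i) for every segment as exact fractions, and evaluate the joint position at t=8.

  seg 0: a=-5 b=23917/3288 c=0 d=-7477/13152
  seg 1: a=5 b=743/1644 c=-7477/2192 d=12725/13152
  seg 2: a=0 b=-5201/3288 c=328/137 d=-15127/29592
  seg 3: a=3 b=-1675/1644 c=-7255/3288 d=1999/3288
  seg 4: a=-3 b=-1397/548 c=4739/3288 d=-4739/29592
S(8) = 629/1644

Δ: Δ0=5, Δ1=-5/2, Δ2=1, Δ3=-3, Δ4=1/3
row 1: diag=8, rhs=-45; c'=1/4, d'=-45/8
row 2: denom=10−2·1/4=19/2; d'=(21−2·-45/8)/(19/2)=129/38
row 3: denom=10−3·6/19=172/19; d'=(-24−3·129/38)/(172/19)=-1299/344
row 4: denom=10−2·19/86=411/43; d'=(20−2·-1299/344)/(411/43)=4739/1644
back: M4=4739/1644
back: M3=-1299/344−19/86·4739/1644=-7255/1644
back: M2=129/38−6/19·-7255/1644=656/137
back: M1=-45/8−1/4·656/137=-7477/1096
M: M0=0, M1=-7477/1096, M2=656/137, M3=-7255/1644, M4=4739/1644, M5=0
seg 0: a=-5, c=M0/2=0, d=(M1−M0)/(6·2)=-7477/13152, b=Δ0−h0·(2M0+M1)/6=23917/3288
seg 1: a=5, c=M1/2=-7477/2192, d=(M2−M1)/(6·2)=12725/13152, b=Δ1−h1·(2M1+M2)/6=743/1644
seg 2: a=0, c=M2/2=328/137, d=(M3−M2)/(6·3)=-15127/29592, b=Δ2−h2·(2M2+M3)/6=-5201/3288
seg 3: a=3, c=M3/2=-7255/3288, d=(M4−M3)/(6·2)=1999/3288, b=Δ3−h3·(2M3+M4)/6=-1675/1644
seg 4: a=-3, c=M4/2=4739/3288, d=(M5−M4)/(6·3)=-4739/29592, b=Δ4−h4·(2M4+M5)/6=-1397/548
t_q=8 → seg 3, τ=1; S=3+-1675/1644·τ+-7255/3288·τ²+1999/3288·τ³=629/1644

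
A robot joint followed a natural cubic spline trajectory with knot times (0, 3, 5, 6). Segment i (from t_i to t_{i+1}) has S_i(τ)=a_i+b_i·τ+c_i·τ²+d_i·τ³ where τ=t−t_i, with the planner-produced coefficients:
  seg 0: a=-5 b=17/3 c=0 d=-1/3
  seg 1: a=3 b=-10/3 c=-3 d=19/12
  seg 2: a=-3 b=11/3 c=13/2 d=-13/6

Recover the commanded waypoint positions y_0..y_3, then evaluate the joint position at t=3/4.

y_0 = S_0(0) = a_0 = -5
y_1 = S_1(0) = a_1 = 3
y_2 = S_2(0) = a_2 = -3
y_3 = S_2(1) = 5
t_q=3/4 is in segment 0 (τ=3/4); S_0(τ)=-57/64

y_0=-5 y_1=3 y_2=-3 y_3=5
S(3/4) = -57/64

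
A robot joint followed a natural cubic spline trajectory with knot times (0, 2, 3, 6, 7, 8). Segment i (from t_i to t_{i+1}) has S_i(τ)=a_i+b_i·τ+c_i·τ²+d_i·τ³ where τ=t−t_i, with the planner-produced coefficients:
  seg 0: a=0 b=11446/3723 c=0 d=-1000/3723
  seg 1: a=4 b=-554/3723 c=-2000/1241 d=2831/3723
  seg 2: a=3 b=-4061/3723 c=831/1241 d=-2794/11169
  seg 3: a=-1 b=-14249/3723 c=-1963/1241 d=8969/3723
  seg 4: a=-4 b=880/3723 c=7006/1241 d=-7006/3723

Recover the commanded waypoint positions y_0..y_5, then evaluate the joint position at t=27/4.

y_0=0 y_1=4 y_2=3 y_3=-1 y_4=-4 y_5=0
S(27/4) = -297355/79424

y_0 = S_0(0) = a_0 = 0
y_1 = S_1(0) = a_1 = 4
y_2 = S_2(0) = a_2 = 3
y_3 = S_3(0) = a_3 = -1
y_4 = S_4(0) = a_4 = -4
y_5 = S_4(1) = 0
t_q=27/4 is in segment 3 (τ=3/4); S_3(τ)=-297355/79424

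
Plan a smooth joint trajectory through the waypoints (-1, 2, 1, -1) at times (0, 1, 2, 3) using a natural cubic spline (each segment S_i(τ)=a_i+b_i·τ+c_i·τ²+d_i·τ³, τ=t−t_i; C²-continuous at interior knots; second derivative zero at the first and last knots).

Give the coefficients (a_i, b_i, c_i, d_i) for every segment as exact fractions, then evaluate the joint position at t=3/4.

  seg 0: a=-1 b=4 c=0 d=-1
  seg 1: a=2 b=1 c=-3 d=1
  seg 2: a=1 b=-2 c=0 d=0
S(3/4) = 101/64

Δ: Δ0=3, Δ1=-1, Δ2=-2
row 1: diag=4, rhs=-24; c'=1/4, d'=-6
row 2: denom=4−1·1/4=15/4; d'=(-6−1·-6)/(15/4)=0
back: M2=0
back: M1=-6−1/4·0=-6
M: M0=0, M1=-6, M2=0, M3=0
seg 0: a=-1, c=M0/2=0, d=(M1−M0)/(6·1)=-1, b=Δ0−h0·(2M0+M1)/6=4
seg 1: a=2, c=M1/2=-3, d=(M2−M1)/(6·1)=1, b=Δ1−h1·(2M1+M2)/6=1
seg 2: a=1, c=M2/2=0, d=(M3−M2)/(6·1)=0, b=Δ2−h2·(2M2+M3)/6=-2
t_q=3/4 → seg 0, τ=3/4; S=-1+4·τ+0·τ²+-1·τ³=101/64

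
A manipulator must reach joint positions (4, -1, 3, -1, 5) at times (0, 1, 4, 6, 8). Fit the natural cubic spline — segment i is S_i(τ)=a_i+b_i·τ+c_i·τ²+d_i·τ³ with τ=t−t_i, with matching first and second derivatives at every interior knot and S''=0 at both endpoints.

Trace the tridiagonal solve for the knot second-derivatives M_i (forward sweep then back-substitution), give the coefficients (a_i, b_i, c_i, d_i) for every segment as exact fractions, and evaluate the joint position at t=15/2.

  seg 0: a=4 b=-4907/804 c=0 d=887/804
  seg 1: a=-1 b=-1123/402 c=887/268 d=-1555/2412
  seg 2: a=3 b=-275/804 c=-167/67 d=2675/3216
  seg 3: a=-1 b=-133/402 c=1339/536 d=-1339/3216
S(15/2) = 23321/8576

Δ: Δ0=-5, Δ1=4/3, Δ2=-2, Δ3=3
row 1: diag=8, rhs=38; c'=3/8, d'=19/4
row 2: denom=10−3·3/8=71/8; d'=(-20−3·19/4)/(71/8)=-274/71
row 3: denom=8−2·16/71=536/71; d'=(30−2·-274/71)/(536/71)=1339/268
back: M3=1339/268
back: M2=-274/71−16/71·1339/268=-334/67
back: M1=19/4−3/8·-334/67=887/134
M: M0=0, M1=887/134, M2=-334/67, M3=1339/268, M4=0
seg 0: a=4, c=M0/2=0, d=(M1−M0)/(6·1)=887/804, b=Δ0−h0·(2M0+M1)/6=-4907/804
seg 1: a=-1, c=M1/2=887/268, d=(M2−M1)/(6·3)=-1555/2412, b=Δ1−h1·(2M1+M2)/6=-1123/402
seg 2: a=3, c=M2/2=-167/67, d=(M3−M2)/(6·2)=2675/3216, b=Δ2−h2·(2M2+M3)/6=-275/804
seg 3: a=-1, c=M3/2=1339/536, d=(M4−M3)/(6·2)=-1339/3216, b=Δ3−h3·(2M3+M4)/6=-133/402
t_q=15/2 → seg 3, τ=3/2; S=-1+-133/402·τ+1339/536·τ²+-1339/3216·τ³=23321/8576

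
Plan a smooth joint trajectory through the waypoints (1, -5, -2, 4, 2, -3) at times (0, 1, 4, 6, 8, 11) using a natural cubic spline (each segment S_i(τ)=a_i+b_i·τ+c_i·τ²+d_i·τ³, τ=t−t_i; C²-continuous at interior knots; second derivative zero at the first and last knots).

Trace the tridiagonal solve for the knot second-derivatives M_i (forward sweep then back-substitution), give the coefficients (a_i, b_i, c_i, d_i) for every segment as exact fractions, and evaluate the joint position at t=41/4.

Δ: Δ0=-6, Δ1=1, Δ2=3, Δ3=-1, Δ4=-5/3
row 1: diag=8, rhs=42; c'=3/8, d'=21/4
row 2: denom=10−3·3/8=71/8; d'=(12−3·21/4)/(71/8)=-30/71
row 3: denom=8−2·16/71=536/71; d'=(-24−2·-30/71)/(536/71)=-411/134
row 4: denom=10−2·71/268=1269/134; d'=(-4−2·-411/134)/(1269/134)=286/1269
back: M4=286/1269
back: M3=-411/134−71/268·286/1269=-3968/1269
back: M2=-30/71−16/71·-3968/1269=358/1269
back: M1=21/4−3/8·358/1269=2176/423
M: M0=0, M1=2176/423, M2=358/1269, M3=-3968/1269, M4=286/1269, M5=0
seg 0: a=1, c=M0/2=0, d=(M1−M0)/(6·1)=1088/1269, b=Δ0−h0·(2M0+M1)/6=-8702/1269
seg 1: a=-5, c=M1/2=1088/423, d=(M2−M1)/(6·3)=-3085/11421, b=Δ1−h1·(2M1+M2)/6=-5438/1269
seg 2: a=-2, c=M2/2=179/1269, d=(M3−M2)/(6·2)=-721/2538, b=Δ2−h2·(2M2+M3)/6=4891/1269
seg 3: a=4, c=M3/2=-1984/1269, d=(M4−M3)/(6·2)=709/2538, b=Δ3−h3·(2M3+M4)/6=427/423
seg 4: a=2, c=M4/2=143/1269, d=(M5−M4)/(6·3)=-143/11421, b=Δ4−h4·(2M4+M5)/6=-2401/1269
t_q=41/4 → seg 4, τ=9/4; S=2+-2401/1269·τ+143/1269·τ²+-143/11421·τ³=-16507/9024

  seg 0: a=1 b=-8702/1269 c=0 d=1088/1269
  seg 1: a=-5 b=-5438/1269 c=1088/423 d=-3085/11421
  seg 2: a=-2 b=4891/1269 c=179/1269 d=-721/2538
  seg 3: a=4 b=427/423 c=-1984/1269 d=709/2538
  seg 4: a=2 b=-2401/1269 c=143/1269 d=-143/11421
S(41/4) = -16507/9024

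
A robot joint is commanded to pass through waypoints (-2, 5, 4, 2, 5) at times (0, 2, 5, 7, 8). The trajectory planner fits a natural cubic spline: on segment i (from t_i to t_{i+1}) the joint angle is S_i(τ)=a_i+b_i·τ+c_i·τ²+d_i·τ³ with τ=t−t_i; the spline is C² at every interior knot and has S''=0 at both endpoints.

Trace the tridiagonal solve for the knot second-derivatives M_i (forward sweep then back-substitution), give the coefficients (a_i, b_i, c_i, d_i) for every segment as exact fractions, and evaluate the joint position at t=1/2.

Δ: Δ0=7/2, Δ1=-1/3, Δ2=-1, Δ3=3
row 1: diag=10, rhs=-23; c'=3/10, d'=-23/10
row 2: denom=10−3·3/10=91/10; d'=(-4−3·-23/10)/(91/10)=29/91
row 3: denom=6−2·20/91=506/91; d'=(24−2·29/91)/(506/91)=1063/253
back: M3=1063/253
back: M2=29/91−20/91·1063/253=-153/253
back: M1=-23/10−3/10·-153/253=-536/253
M: M0=0, M1=-536/253, M2=-153/253, M3=1063/253, M4=0
seg 0: a=-2, c=M0/2=0, d=(M1−M0)/(6·2)=-134/759, b=Δ0−h0·(2M0+M1)/6=6385/1518
seg 1: a=5, c=M1/2=-268/253, d=(M2−M1)/(6·3)=383/4554, b=Δ1−h1·(2M1+M2)/6=3169/1518
seg 2: a=4, c=M2/2=-153/506, d=(M3−M2)/(6·2)=304/759, b=Δ2−h2·(2M2+M3)/6=-1516/759
seg 3: a=2, c=M3/2=1063/506, d=(M4−M3)/(6·1)=-1063/1518, b=Δ3−h3·(2M3+M4)/6=1214/759
t_q=1/2 → seg 0, τ=1/2; S=-2+6385/1518·τ+0·τ²+-134/759·τ³=41/506

  seg 0: a=-2 b=6385/1518 c=0 d=-134/759
  seg 1: a=5 b=3169/1518 c=-268/253 d=383/4554
  seg 2: a=4 b=-1516/759 c=-153/506 d=304/759
  seg 3: a=2 b=1214/759 c=1063/506 d=-1063/1518
S(1/2) = 41/506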